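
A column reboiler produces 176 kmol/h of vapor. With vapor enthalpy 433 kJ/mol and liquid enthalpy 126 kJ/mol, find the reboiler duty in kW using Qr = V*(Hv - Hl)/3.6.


Qr = 176 * (433 - 126) / 3.6 = 176 * 307 / 3.6 = 15010

15010 kW


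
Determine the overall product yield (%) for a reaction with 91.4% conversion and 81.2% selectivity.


Overall yield = conversion (%) * selectivity (%) / 100
Conversion = 91.4%, Selectivity = 81.2%
Y = 91.4 * 81.2 / 100
= 74.2168 %

74.2168 %


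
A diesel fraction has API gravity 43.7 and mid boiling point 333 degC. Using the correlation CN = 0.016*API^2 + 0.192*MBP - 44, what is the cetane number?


CN = 0.016 * 43.7^2 + 0.192 * 333 - 44
CN = 30.55504 + 63.936 - 44 = 50.49104

50.49104


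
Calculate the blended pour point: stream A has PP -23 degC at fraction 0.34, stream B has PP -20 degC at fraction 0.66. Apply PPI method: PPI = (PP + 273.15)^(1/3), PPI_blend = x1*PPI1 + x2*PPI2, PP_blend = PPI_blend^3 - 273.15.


PPI_1 = (-23 + 273.15)^(1/3) = 6.300865
PPI_2 = (-20 + 273.15)^(1/3) = 6.325953
PPI_blend = 0.34 * 6.300865 + 0.66 * 6.325953 = 6.317423
PP_blend = 6.317423^3 - 273.15 = 252.1273 - 273.15 = -21.02

-21.02 degC


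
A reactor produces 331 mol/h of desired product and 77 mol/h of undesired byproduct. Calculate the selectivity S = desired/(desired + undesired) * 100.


Selectivity = desired / (desired + undesired) * 100
Total products = 331 + 77 = 408 mol/h
S = 331 / 408 * 100
= 0.8113 * 100
= 81.13 %

81.13 %


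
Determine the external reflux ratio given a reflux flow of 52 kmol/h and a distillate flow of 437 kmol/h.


Reflux ratio definition: R = L / D (liquid returned / distillate withdrawn)
L = 52 kmol/h, D = 437 kmol/h
R = 52 / 437 = 0.1190

0.1190


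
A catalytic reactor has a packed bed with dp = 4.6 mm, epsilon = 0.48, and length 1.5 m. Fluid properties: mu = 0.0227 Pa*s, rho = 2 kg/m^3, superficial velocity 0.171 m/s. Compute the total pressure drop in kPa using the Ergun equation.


dp = 4.6 mm = 0.0046 m
Viscous term = 150*0.0227*0.171*(1-0.48)^2 / (0.0046^2*0.48^3) = 67279.2
Inertial term = 1.75*2*0.171^2*(1-0.48) / (0.0046*0.48^3) = 104.612
dP/L = 67279.2 + 104.612 = 67383.8 Pa/m
dP = 67383.8 * 1.5 / 1000 = 101.1 kPa

101.1 kPa


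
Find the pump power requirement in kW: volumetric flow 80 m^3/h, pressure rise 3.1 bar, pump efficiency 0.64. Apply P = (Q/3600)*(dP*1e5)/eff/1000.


Q = 80 / 3600 = 0.0222222 m^3/s
P = 0.0222222 * (3.1 * 1e5) / 0.64 / 1000 = 10.76

10.76 kW


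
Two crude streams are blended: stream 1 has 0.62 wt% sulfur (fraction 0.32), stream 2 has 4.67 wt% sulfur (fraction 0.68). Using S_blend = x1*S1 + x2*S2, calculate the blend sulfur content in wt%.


Linear sulfur blending: S_blend = x1*S1 + x2*S2
Contribution 1: 0.32 * 0.62 = 0.1984 wt%
Contribution 2: 0.68 * 4.67 = 3.1756 wt%
S_blend = 0.1984 + 3.1756 = 3.374

3.374 wt%


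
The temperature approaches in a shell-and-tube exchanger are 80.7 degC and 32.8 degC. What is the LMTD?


LMTD = (dT1 - dT2) / ln(dT1/dT2)
= (80.7 - 32.8) / ln(80.7 / 32.8) = 47.9 / 0.90031 = 53.20

53.20 degC


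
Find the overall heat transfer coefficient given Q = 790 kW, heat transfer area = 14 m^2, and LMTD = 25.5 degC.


From Q = U*A*LMTD, U = Q / (A * LMTD)
U = 790 / (14 * 25.5) = 790 / 357 = 2.213

2.213 kW/(m^2*K)


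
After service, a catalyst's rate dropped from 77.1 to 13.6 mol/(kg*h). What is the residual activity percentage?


Activity (%) = (rate_used / rate_fresh) * 100
rate_used = 13.6, rate_fresh = 77.1
= (13.6 / 77.1) * 100
= 0.1764 * 100 = 17.64

17.64 %


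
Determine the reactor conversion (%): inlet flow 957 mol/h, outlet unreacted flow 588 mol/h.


X = (F_in - F_out) / F_in * 100
Moles reacted = 957 - 588 = 369
X = 369 / 957 * 100
= 0.3856 * 100
= 38.56 %

38.56 %


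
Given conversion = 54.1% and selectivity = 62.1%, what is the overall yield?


Overall yield = conversion (%) * selectivity (%) / 100
Conversion = 54.1%, Selectivity = 62.1%
Y = 54.1 * 62.1 / 100
= 33.5961 %

33.5961 %


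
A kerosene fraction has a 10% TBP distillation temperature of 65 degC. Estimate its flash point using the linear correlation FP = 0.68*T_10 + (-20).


FP = 0.68 * 65 + (-20) = 24.2

24.2 degC


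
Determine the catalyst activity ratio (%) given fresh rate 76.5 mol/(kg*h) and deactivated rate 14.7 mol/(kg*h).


Activity (%) = (rate_used / rate_fresh) * 100
rate_used = 14.7, rate_fresh = 76.5
= (14.7 / 76.5) * 100
= 0.1922 * 100 = 19.22

19.22 %


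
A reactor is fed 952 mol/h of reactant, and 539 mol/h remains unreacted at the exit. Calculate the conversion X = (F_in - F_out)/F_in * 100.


X = (F_in - F_out) / F_in * 100
Moles reacted = 952 - 539 = 413
X = 413 / 952 * 100
= 0.4338 * 100
= 43.38 %

43.38 %


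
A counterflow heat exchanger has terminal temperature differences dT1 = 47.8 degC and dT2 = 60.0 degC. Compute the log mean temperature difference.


LMTD = (dT1 - dT2) / ln(dT1/dT2)
= (47.8 - 60.0) / ln(47.8 / 60.0) = -12.2 / -0.227319 = 53.67

53.67 degC


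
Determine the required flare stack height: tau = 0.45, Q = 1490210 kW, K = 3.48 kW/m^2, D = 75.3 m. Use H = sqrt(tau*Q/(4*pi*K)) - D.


tau*Q/(4*pi*K) = 0.45 * 1490210 / (4 * pi * 3.48) = 15334.5
sqrt(15334.5) = 123.833
H = 123.833 - 75.3 = 48.53

48.53 m


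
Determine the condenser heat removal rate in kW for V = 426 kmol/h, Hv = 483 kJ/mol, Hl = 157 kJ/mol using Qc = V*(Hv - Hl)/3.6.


Qc = 426 * (483 - 157) / 3.6 = 426 * 326 / 3.6 = 38580

38580 kW


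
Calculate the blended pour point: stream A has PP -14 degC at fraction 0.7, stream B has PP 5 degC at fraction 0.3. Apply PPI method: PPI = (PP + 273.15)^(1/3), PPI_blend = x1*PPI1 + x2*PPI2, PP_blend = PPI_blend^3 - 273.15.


PPI_1 = (-14 + 273.15)^(1/3) = 6.375541
PPI_2 = (5 + 273.15)^(1/3) = 6.527693
PPI_blend = 0.7 * 6.375541 + 0.3 * 6.527693 = 6.421187
PP_blend = 6.421187^3 - 273.15 = 264.7561 - 273.15 = -8.39

-8.39 degC


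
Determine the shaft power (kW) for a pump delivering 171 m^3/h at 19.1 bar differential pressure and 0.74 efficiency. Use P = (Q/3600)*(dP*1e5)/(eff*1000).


Q = 171 / 3600 = 0.0475 m^3/s
P = 0.0475 * (19.1 * 1e5) / 0.74 / 1000 = 122.6

122.6 kW


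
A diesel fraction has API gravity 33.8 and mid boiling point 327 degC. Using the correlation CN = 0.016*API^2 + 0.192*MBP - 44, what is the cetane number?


CN = 0.016 * 33.8^2 + 0.192 * 327 - 44
CN = 18.27904 + 62.784 - 44 = 37.06304

37.06304


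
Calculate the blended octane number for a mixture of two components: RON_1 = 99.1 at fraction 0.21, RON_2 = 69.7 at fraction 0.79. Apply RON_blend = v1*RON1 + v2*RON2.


Linear blending: RON_blend = sum(vi * RONi)
Contribution 1: 0.21 * 99.1 = 20.811
Contribution 2: 0.79 * 69.7 = 55.063
RON_blend = 20.811 + 55.063 = 75.874

75.874


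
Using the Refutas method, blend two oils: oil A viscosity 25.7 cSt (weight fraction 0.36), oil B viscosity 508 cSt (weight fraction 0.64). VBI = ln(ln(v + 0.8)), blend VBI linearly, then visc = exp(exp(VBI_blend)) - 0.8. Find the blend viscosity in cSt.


Refutas method: VBN_i = 14.534*ln(ln(visc_i + 0.8)) + 10.975, blended linearly by mass fraction; since VBN is linear in VBI_i = ln(ln(visc_i + 0.8)) and the fractions sum to 1, blend VBI directly: visc = exp(exp(VBI_blend)) - 0.8
VBI_1 = ln(ln(25.7 + 0.8)) = 1.18697
VBI_2 = ln(ln(508 + 0.8)) = 1.82971
VBI_blend = 0.36 * 1.18697 + 0.64 * 1.82971 = 1.59832
visc_blend = exp(exp(1.59832)) - 0.8 = 139.6

139.6 cSt


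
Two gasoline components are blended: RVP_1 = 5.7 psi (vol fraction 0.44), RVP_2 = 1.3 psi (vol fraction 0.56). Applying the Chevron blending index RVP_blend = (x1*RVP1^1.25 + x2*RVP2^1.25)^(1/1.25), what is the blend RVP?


Chevron index: RVP_blend = (sum xi*RVPi^1.25)^(1/1.25)
RVP^1.25 terms: 0.44 * 5.7^1.25 + 0.56 * 1.3^1.25 = 4.65257
RVP_blend = 4.65257^(1/1.25) = 3.421

3.421 psi


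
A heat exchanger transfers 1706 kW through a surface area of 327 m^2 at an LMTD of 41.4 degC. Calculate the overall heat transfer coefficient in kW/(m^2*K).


From Q = U*A*LMTD, U = Q / (A * LMTD)
U = 1706 / (327 * 41.4) = 1706 / 13537.8 = 0.1260

0.1260 kW/(m^2*K)


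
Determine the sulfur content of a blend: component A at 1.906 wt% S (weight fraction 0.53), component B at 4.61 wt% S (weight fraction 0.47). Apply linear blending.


Linear sulfur blending: S_blend = x1*S1 + x2*S2
Contribution 1: 0.53 * 1.906 = 1.01018 wt%
Contribution 2: 0.47 * 4.61 = 2.1667 wt%
S_blend = 1.01018 + 2.1667 = 3.17688

3.17688 wt%


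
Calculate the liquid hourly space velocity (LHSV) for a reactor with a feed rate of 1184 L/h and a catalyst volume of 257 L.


LHSV = volumetric feed rate / catalyst volume
= 1184 L/h / 257 L
= 4.607 h^-1

4.607 h^-1


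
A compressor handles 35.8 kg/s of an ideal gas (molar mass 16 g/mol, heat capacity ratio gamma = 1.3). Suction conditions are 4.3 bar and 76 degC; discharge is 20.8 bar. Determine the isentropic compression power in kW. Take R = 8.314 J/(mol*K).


Isentropic work: W = m*(gamma/(gamma-1))*(R*T1/MW)*((P2/P1)^((gamma-1)/gamma) - 1)
T1 = 76 + 273.15 = 349.15 K
Pressure ratio = 20.8 / 4.3 = 4.83721
Exponent = (1.3 - 1)/1.3 = 0.230769
(P2/P1)^exp - 1 = 4.83721^0.230769 - 1 = 0.438743
W = 35.8 * 1.3 / 0.3 * 8.314 * 349.15 / 16 * 0.438743 = 12350

12350 kW


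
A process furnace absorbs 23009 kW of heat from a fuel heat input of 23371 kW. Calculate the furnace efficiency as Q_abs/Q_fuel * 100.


Furnace efficiency = Q_absorbed / Q_fuel * 100
= 23009 / 23371 * 100 = 98.45

98.45 %


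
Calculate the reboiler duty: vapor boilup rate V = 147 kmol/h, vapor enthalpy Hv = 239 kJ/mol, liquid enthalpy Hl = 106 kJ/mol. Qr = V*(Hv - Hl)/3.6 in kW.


Qr = 147 * (239 - 106) / 3.6 = 147 * 133 / 3.6 = 5431

5431 kW


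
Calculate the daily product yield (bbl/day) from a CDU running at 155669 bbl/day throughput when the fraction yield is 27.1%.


Crude throughput = 155669 bbl/day
Fraction yield = 27.1%
yield = throughput * fraction / 100
yield = 155669 * 27.1 / 100 = 42186.299

42186.299 bbl/day


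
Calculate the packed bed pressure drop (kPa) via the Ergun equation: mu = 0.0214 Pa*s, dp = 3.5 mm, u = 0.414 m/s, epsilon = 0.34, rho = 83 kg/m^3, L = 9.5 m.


dp = 3.5 mm = 0.0035 m
Viscous term = 150*0.0214*0.414*(1-0.34)^2 / (0.0035^2*0.34^3) = 1202320
Inertial term = 1.75*83*0.414^2*(1-0.34) / (0.0035*0.34^3) = 119442
dP/L = 1202320 + 119442 = 1321760 Pa/m
dP = 1321760 * 9.5 / 1000 = 12560 kPa

12560 kPa


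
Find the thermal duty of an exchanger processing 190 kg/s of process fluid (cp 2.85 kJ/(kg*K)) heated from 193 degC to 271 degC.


Q = m_dot * cp * delta_T
delta_T = 271 - 193 = 78 K
Q = 190 * 2.85 * 78
= 541.5 * 78
= 42237 kW

42237 kW


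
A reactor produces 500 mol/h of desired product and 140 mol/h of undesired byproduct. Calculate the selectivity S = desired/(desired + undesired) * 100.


Selectivity = desired / (desired + undesired) * 100
Total products = 500 + 140 = 640 mol/h
S = 500 / 640 * 100
= 0.7812 * 100
= 78.12 %

78.12 %


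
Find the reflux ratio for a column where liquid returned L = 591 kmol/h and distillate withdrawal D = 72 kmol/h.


Reflux ratio definition: R = L / D (liquid returned / distillate withdrawn)
L = 591 kmol/h, D = 72 kmol/h
R = 591 / 72 = 8.208

8.208


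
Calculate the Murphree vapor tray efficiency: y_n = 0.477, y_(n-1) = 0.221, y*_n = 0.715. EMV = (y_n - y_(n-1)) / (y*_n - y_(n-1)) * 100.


Murphree vapor efficiency: EMV = (y_n - y_(n-1)) / (y*_n - y_(n-1)) * 100
EMV = (0.477 - 0.221) / (0.715 - 0.221) * 100 = 0.256 / 0.494 * 100 = 51.82

51.82 %


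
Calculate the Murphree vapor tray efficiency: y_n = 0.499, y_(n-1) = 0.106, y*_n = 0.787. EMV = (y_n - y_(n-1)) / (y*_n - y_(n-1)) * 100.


Murphree vapor efficiency: EMV = (y_n - y_(n-1)) / (y*_n - y_(n-1)) * 100
EMV = (0.499 - 0.106) / (0.787 - 0.106) * 100 = 0.393 / 0.681 * 100 = 57.71

57.71 %


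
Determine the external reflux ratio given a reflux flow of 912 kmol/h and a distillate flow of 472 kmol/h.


Reflux ratio definition: R = L / D (liquid returned / distillate withdrawn)
L = 912 kmol/h, D = 472 kmol/h
R = 912 / 472 = 1.932

1.932


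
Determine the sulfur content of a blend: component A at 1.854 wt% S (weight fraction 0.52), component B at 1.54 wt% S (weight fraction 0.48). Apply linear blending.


Linear sulfur blending: S_blend = x1*S1 + x2*S2
Contribution 1: 0.52 * 1.854 = 0.96408 wt%
Contribution 2: 0.48 * 1.54 = 0.7392 wt%
S_blend = 0.96408 + 0.7392 = 1.70328

1.70328 wt%


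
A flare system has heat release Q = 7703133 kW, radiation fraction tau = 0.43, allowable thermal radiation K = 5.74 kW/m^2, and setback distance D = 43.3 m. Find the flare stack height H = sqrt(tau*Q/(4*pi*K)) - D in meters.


tau*Q/(4*pi*K) = 0.43 * 7703133 / (4 * pi * 5.74) = 45921.3
sqrt(45921.3) = 214.293
H = 214.293 - 43.3 = 171.0

171.0 m


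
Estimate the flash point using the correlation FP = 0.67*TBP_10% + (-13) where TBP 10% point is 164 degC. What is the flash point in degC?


FP = 0.67 * 164 + (-13) = 96.88

96.88 degC


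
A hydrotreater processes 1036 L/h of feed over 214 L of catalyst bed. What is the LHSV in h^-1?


LHSV = volumetric feed rate / catalyst volume
= 1036 L/h / 214 L
= 4.841 h^-1

4.841 h^-1


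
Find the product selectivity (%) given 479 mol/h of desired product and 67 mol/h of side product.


Selectivity = desired / (desired + undesired) * 100
Total products = 479 + 67 = 546 mol/h
S = 479 / 546 * 100
= 0.8773 * 100
= 87.73 %

87.73 %


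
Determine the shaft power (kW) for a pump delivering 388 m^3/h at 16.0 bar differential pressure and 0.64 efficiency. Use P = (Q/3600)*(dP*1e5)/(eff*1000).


Q = 388 / 3600 = 0.107778 m^3/s
P = 0.107778 * (16.0 * 1e5) / 0.64 / 1000 = 269.4

269.4 kW


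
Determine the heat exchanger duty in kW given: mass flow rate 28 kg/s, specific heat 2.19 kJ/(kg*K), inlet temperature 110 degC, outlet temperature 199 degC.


Q = m_dot * cp * delta_T
delta_T = 199 - 110 = 89 K
Q = 28 * 2.19 * 89
= 61.32 * 89
= 5457.48 kW

5457.48 kW


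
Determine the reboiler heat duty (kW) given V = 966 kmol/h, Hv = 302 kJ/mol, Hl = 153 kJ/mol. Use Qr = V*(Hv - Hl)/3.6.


Qr = 966 * (302 - 153) / 3.6 = 966 * 149 / 3.6 = 39980

39980 kW


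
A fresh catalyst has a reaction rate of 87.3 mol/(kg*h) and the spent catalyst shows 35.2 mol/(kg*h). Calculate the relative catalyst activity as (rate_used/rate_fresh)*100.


Activity (%) = (rate_used / rate_fresh) * 100
rate_used = 35.2, rate_fresh = 87.3
= (35.2 / 87.3) * 100
= 0.4032 * 100 = 40.32

40.32 %


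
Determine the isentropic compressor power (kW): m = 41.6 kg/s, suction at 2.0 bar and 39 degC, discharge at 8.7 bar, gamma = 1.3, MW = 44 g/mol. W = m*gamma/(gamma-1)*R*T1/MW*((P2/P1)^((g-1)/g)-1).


Isentropic work: W = m*(gamma/(gamma-1))*(R*T1/MW)*((P2/P1)^((gamma-1)/gamma) - 1)
T1 = 39 + 273.15 = 312.15 K
Pressure ratio = 8.7 / 2.0 = 4.35
Exponent = (1.3 - 1)/1.3 = 0.230769
(P2/P1)^exp - 1 = 4.35^0.230769 - 1 = 0.403924
W = 41.6 * 1.3 / 0.3 * 8.314 * 312.15 / 44 * 0.403924 = 4295

4295 kW


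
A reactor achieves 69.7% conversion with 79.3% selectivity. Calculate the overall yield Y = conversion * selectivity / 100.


Overall yield = conversion (%) * selectivity (%) / 100
Conversion = 69.7%, Selectivity = 79.3%
Y = 69.7 * 79.3 / 100
= 55.2721 %

55.2721 %


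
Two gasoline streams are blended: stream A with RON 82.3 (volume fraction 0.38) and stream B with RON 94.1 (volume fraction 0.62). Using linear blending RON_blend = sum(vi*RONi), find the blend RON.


Linear blending: RON_blend = sum(vi * RONi)
Contribution 1: 0.38 * 82.3 = 31.274
Contribution 2: 0.62 * 94.1 = 58.342
RON_blend = 31.274 + 58.342 = 89.616

89.616


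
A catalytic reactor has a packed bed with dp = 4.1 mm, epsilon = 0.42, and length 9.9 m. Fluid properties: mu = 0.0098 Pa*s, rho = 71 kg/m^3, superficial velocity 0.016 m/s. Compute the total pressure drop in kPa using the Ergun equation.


dp = 4.1 mm = 0.0041 m
Viscous term = 150*0.0098*0.016*(1-0.42)^2 / (0.0041^2*0.42^3) = 6352.98
Inertial term = 1.75*71*0.016^2*(1-0.42) / (0.0041*0.42^3) = 60.7341
dP/L = 6352.98 + 60.7341 = 6413.71 Pa/m
dP = 6413.71 * 9.9 / 1000 = 63.50 kPa

63.50 kPa


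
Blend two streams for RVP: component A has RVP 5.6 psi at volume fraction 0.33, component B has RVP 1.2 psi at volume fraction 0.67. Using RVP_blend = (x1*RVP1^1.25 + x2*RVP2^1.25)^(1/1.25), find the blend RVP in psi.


Chevron index: RVP_blend = (sum xi*RVPi^1.25)^(1/1.25)
RVP^1.25 terms: 0.33 * 5.6^1.25 + 0.67 * 1.2^1.25 = 3.68431
RVP_blend = 3.68431^(1/1.25) = 2.838

2.838 psi


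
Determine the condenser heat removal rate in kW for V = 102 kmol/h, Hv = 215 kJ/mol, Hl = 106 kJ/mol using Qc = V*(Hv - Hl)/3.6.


Qc = 102 * (215 - 106) / 3.6 = 102 * 109 / 3.6 = 3088

3088 kW


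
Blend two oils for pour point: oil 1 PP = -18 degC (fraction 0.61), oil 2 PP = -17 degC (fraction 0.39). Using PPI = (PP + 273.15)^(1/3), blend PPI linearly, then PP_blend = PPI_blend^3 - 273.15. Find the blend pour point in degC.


PPI_1 = (-18 + 273.15)^(1/3) = 6.342569
PPI_2 = (-17 + 273.15)^(1/3) = 6.350844
PPI_blend = 0.61 * 6.342569 + 0.39 * 6.350844 = 6.345796
PP_blend = 6.345796^3 - 273.15 = 255.5397 - 273.15 = -17.61

-17.61 degC


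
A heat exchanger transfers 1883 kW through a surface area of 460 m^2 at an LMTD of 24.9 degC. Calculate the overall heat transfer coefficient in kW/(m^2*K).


From Q = U*A*LMTD, U = Q / (A * LMTD)
U = 1883 / (460 * 24.9) = 1883 / 11454 = 0.1644

0.1644 kW/(m^2*K)


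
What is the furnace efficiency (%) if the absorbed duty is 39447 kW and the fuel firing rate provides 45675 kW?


Furnace efficiency = Q_absorbed / Q_fuel * 100
= 39447 / 45675 * 100 = 86.36

86.36 %


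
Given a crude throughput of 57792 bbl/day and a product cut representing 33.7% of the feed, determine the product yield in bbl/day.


Crude throughput = 57792 bbl/day
Fraction yield = 33.7%
yield = throughput * fraction / 100
yield = 57792 * 33.7 / 100 = 19475.904

19475.904 bbl/day


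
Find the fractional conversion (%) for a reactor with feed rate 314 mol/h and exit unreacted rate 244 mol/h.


X = (F_in - F_out) / F_in * 100
Moles reacted = 314 - 244 = 70
X = 70 / 314 * 100
= 0.2229 * 100
= 22.29 %

22.29 %


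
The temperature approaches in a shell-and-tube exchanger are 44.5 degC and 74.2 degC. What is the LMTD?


LMTD = (dT1 - dT2) / ln(dT1/dT2)
= (44.5 - 74.2) / ln(44.5 / 74.2) = -29.7 / -0.511275 = 58.09

58.09 degC


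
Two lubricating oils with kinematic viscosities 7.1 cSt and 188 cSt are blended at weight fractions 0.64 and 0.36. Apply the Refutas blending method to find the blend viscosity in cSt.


Refutas method: VBN_i = 14.534*ln(ln(visc_i + 0.8)) + 10.975, blended linearly by mass fraction; since VBN is linear in VBI_i = ln(ln(visc_i + 0.8)) and the fractions sum to 1, blend VBI directly: visc = exp(exp(VBI_blend)) - 0.8
VBI_1 = ln(ln(7.1 + 0.8)) = 0.726032
VBI_2 = ln(ln(188 + 0.8)) = 1.65645
VBI_blend = 0.64 * 0.726032 + 0.36 * 1.65645 = 1.06098
visc_blend = exp(exp(1.06098)) - 0.8 = 17.18

17.18 cSt


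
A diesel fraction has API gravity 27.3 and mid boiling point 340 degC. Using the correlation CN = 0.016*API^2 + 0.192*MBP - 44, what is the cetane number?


CN = 0.016 * 27.3^2 + 0.192 * 340 - 44
CN = 11.92464 + 65.28 - 44 = 33.20464

33.20464


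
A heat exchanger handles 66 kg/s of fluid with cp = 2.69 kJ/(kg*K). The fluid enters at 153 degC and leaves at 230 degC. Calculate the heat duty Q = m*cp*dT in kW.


Q = m_dot * cp * delta_T
delta_T = 230 - 153 = 77 K
Q = 66 * 2.69 * 77
= 177.54 * 77
= 13670.58 kW

13670.58 kW


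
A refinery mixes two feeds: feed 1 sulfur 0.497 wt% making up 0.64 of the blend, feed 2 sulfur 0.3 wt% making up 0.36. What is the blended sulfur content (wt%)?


Linear sulfur blending: S_blend = x1*S1 + x2*S2
Contribution 1: 0.64 * 0.497 = 0.31808 wt%
Contribution 2: 0.36 * 0.3 = 0.108 wt%
S_blend = 0.31808 + 0.108 = 0.42608

0.42608 wt%


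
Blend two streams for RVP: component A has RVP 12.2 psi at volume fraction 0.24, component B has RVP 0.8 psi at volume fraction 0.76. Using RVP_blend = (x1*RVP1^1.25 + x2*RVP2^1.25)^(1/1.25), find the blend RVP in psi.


Chevron index: RVP_blend = (sum xi*RVPi^1.25)^(1/1.25)
RVP^1.25 terms: 0.24 * 12.2^1.25 + 0.76 * 0.8^1.25 = 6.0472
RVP_blend = 6.0472^(1/1.25) = 4.219

4.219 psi


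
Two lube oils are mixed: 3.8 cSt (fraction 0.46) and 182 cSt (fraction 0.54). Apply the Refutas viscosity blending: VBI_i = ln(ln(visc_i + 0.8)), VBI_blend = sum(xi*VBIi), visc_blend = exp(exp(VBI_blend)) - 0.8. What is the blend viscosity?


Refutas method: VBN_i = 14.534*ln(ln(visc_i + 0.8)) + 10.975, blended linearly by mass fraction; since VBN is linear in VBI_i = ln(ln(visc_i + 0.8)) and the fractions sum to 1, blend VBI directly: visc = exp(exp(VBI_blend)) - 0.8
VBI_1 = ln(ln(3.8 + 0.8)) = 0.422687
VBI_2 = ln(ln(182 + 0.8)) = 1.65027
VBI_blend = 0.46 * 0.422687 + 0.54 * 1.65027 = 1.08558
visc_blend = exp(exp(1.08558)) - 0.8 = 18.52

18.52 cSt


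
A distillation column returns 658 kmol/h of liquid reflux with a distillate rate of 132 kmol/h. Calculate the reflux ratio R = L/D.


Reflux ratio definition: R = L / D (liquid returned / distillate withdrawn)
L = 658 kmol/h, D = 132 kmol/h
R = 658 / 132 = 4.985

4.985


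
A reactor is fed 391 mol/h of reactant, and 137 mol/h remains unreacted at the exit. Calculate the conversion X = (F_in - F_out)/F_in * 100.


X = (F_in - F_out) / F_in * 100
Moles reacted = 391 - 137 = 254
X = 254 / 391 * 100
= 0.6496 * 100
= 64.96 %

64.96 %


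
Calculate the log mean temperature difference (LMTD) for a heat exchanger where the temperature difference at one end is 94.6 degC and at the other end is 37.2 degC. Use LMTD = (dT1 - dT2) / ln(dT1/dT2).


LMTD = (dT1 - dT2) / ln(dT1/dT2)
= (94.6 - 37.2) / ln(94.6 / 37.2) = 57.4 / 0.933349 = 61.50

61.50 degC


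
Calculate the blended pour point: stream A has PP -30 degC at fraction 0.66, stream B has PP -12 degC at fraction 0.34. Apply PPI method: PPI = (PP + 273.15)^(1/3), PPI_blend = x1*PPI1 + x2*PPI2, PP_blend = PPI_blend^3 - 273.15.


PPI_1 = (-30 + 273.15)^(1/3) = 6.241535
PPI_2 = (-12 + 273.15)^(1/3) = 6.391901
PPI_blend = 0.66 * 6.241535 + 0.34 * 6.391901 = 6.292659
PP_blend = 6.292659^3 - 273.15 = 249.1739 - 273.15 = -23.98

-23.98 degC


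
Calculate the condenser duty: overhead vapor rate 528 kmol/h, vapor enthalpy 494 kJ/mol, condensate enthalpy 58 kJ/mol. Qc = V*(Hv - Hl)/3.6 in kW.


Qc = 528 * (494 - 58) / 3.6 = 528 * 436 / 3.6 = 63950

63950 kW


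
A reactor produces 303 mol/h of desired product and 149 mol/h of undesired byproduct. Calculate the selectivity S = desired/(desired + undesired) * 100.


Selectivity = desired / (desired + undesired) * 100
Total products = 303 + 149 = 452 mol/h
S = 303 / 452 * 100
= 0.6704 * 100
= 67.04 %

67.04 %


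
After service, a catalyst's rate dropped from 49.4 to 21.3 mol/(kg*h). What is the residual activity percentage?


Activity (%) = (rate_used / rate_fresh) * 100
rate_used = 21.3, rate_fresh = 49.4
= (21.3 / 49.4) * 100
= 0.4312 * 100 = 43.12

43.12 %


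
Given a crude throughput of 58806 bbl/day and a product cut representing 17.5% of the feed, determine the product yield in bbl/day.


Crude throughput = 58806 bbl/day
Fraction yield = 17.5%
yield = throughput * fraction / 100
yield = 58806 * 17.5 / 100 = 10291.05

10291.05 bbl/day


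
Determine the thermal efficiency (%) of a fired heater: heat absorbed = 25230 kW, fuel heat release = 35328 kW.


Furnace efficiency = Q_absorbed / Q_fuel * 100
= 25230 / 35328 * 100 = 71.42

71.42 %


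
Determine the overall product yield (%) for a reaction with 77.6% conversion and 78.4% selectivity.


Overall yield = conversion (%) * selectivity (%) / 100
Conversion = 77.6%, Selectivity = 78.4%
Y = 77.6 * 78.4 / 100
= 60.8384 %

60.8384 %


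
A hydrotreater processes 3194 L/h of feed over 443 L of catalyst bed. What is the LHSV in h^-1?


LHSV = volumetric feed rate / catalyst volume
= 3194 L/h / 443 L
= 7.210 h^-1

7.210 h^-1


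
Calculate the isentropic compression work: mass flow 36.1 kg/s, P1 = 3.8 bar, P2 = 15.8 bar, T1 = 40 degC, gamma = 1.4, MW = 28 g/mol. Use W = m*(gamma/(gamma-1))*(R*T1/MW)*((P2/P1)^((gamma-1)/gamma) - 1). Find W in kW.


Isentropic work: W = m*(gamma/(gamma-1))*(R*T1/MW)*((P2/P1)^((gamma-1)/gamma) - 1)
T1 = 40 + 273.15 = 313.15 K
Pressure ratio = 15.8 / 3.8 = 4.15789
Exponent = (1.4 - 1)/1.4 = 0.285714
(P2/P1)^exp - 1 = 4.15789^0.285714 - 1 = 0.502521
W = 36.1 * 1.4 / 0.4 * 8.314 * 313.15 / 28 * 0.502521 = 5904

5904 kW


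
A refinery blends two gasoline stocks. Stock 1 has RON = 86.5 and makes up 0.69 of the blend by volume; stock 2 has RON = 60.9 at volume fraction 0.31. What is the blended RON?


Linear blending: RON_blend = sum(vi * RONi)
Contribution 1: 0.69 * 86.5 = 59.685
Contribution 2: 0.31 * 60.9 = 18.879
RON_blend = 59.685 + 18.879 = 78.564

78.564


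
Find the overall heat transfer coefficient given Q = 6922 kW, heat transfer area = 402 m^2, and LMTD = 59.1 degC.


From Q = U*A*LMTD, U = Q / (A * LMTD)
U = 6922 / (402 * 59.1) = 6922 / 23758.2 = 0.2914

0.2914 kW/(m^2*K)


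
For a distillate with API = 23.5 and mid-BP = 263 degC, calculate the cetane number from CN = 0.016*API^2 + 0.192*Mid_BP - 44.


CN = 0.016 * 23.5^2 + 0.192 * 263 - 44
CN = 8.836 + 50.496 - 44 = 15.332

15.332


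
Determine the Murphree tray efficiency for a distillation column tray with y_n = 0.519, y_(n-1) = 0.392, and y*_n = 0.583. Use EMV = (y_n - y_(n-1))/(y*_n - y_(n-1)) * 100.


Murphree vapor efficiency: EMV = (y_n - y_(n-1)) / (y*_n - y_(n-1)) * 100
EMV = (0.519 - 0.392) / (0.583 - 0.392) * 100 = 0.127 / 0.191 * 100 = 66.49

66.49 %


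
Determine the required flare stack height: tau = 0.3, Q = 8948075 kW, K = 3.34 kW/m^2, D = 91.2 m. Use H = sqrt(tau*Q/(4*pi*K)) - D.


tau*Q/(4*pi*K) = 0.3 * 8948075 / (4 * pi * 3.34) = 63958
sqrt(63958) = 252.899
H = 252.899 - 91.2 = 161.7

161.7 m


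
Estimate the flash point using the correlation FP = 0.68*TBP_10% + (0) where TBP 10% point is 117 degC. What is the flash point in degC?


FP = 0.68 * 117 + (0) = 79.56

79.56 degC


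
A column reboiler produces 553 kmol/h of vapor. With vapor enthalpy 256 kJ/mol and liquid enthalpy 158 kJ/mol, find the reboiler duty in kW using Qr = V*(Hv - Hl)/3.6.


Qr = 553 * (256 - 158) / 3.6 = 553 * 98 / 3.6 = 15050

15050 kW


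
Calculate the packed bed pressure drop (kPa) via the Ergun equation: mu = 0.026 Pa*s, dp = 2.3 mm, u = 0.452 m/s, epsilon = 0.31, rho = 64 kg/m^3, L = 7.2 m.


dp = 2.3 mm = 0.0023 m
Viscous term = 150*0.026*0.452*(1-0.31)^2 / (0.0023^2*0.31^3) = 5325500
Inertial term = 1.75*64*0.452^2*(1-0.31) / (0.0023*0.31^3) = 230426
dP/L = 5325500 + 230426 = 5555930 Pa/m
dP = 5555930 * 7.2 / 1000 = 40000 kPa

40000 kPa


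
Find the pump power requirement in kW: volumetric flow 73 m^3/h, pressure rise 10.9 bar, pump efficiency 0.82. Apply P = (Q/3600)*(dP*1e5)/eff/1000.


Q = 73 / 3600 = 0.0202778 m^3/s
P = 0.0202778 * (10.9 * 1e5) / 0.82 / 1000 = 26.95

26.95 kW


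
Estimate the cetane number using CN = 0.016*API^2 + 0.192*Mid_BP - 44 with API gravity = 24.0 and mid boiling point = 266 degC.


CN = 0.016 * 24.0^2 + 0.192 * 266 - 44
CN = 9.216 + 51.072 - 44 = 16.288

16.288


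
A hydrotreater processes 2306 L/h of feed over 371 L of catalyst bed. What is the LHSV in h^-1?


LHSV = volumetric feed rate / catalyst volume
= 2306 L/h / 371 L
= 6.216 h^-1

6.216 h^-1


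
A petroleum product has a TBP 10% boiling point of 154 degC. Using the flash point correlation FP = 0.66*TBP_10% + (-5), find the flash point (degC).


FP = 0.66 * 154 + (-5) = 96.64

96.64 degC


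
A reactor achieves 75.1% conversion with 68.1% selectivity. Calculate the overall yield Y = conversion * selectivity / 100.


Overall yield = conversion (%) * selectivity (%) / 100
Conversion = 75.1%, Selectivity = 68.1%
Y = 75.1 * 68.1 / 100
= 51.1431 %

51.1431 %


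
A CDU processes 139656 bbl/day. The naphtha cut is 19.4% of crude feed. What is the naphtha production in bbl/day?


Crude throughput = 139656 bbl/day
Fraction yield = 19.4%
yield = throughput * fraction / 100
yield = 139656 * 19.4 / 100 = 27093.264

27093.264 bbl/day


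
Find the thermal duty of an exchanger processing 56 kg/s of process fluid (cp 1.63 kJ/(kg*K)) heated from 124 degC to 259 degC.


Q = m_dot * cp * delta_T
delta_T = 259 - 124 = 135 K
Q = 56 * 1.63 * 135
= 91.28 * 135
= 12322.8 kW

12322.8 kW


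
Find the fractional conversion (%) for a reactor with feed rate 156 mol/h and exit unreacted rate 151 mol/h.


X = (F_in - F_out) / F_in * 100
Moles reacted = 156 - 151 = 5
X = 5 / 156 * 100
= 0.03205 * 100
= 3.205 %

3.205 %


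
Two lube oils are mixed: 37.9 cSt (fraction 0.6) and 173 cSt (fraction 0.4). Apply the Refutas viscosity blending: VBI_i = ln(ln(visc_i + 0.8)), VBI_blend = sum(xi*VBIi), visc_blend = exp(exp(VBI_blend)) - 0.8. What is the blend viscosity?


Refutas method: VBN_i = 14.534*ln(ln(visc_i + 0.8)) + 10.975, blended linearly by mass fraction; since VBN is linear in VBI_i = ln(ln(visc_i + 0.8)) and the fractions sum to 1, blend VBI directly: visc = exp(exp(VBI_blend)) - 0.8
VBI_1 = ln(ln(37.9 + 0.8)) = 1.29633
VBI_2 = ln(ln(173 + 0.8)) = 1.64053
VBI_blend = 0.6 * 1.29633 + 0.4 * 1.64053 = 1.43401
visc_blend = exp(exp(1.43401)) - 0.8 = 65.59

65.59 cSt


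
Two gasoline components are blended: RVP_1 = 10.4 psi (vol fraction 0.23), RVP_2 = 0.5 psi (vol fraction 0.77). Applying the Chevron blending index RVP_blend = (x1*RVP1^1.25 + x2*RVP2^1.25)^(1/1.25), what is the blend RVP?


Chevron index: RVP_blend = (sum xi*RVPi^1.25)^(1/1.25)
RVP^1.25 terms: 0.23 * 10.4^1.25 + 0.77 * 0.5^1.25 = 4.6193
RVP_blend = 4.6193^(1/1.25) = 3.401

3.401 psi


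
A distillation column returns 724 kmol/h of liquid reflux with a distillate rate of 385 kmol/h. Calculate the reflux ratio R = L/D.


Reflux ratio definition: R = L / D (liquid returned / distillate withdrawn)
L = 724 kmol/h, D = 385 kmol/h
R = 724 / 385 = 1.881

1.881


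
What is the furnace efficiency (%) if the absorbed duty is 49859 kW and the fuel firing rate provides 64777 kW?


Furnace efficiency = Q_absorbed / Q_fuel * 100
= 49859 / 64777 * 100 = 76.97

76.97 %


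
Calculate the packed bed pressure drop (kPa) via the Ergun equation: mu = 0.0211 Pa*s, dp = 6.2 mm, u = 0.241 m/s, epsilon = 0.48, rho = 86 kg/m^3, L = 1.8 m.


dp = 6.2 mm = 0.0062 m
Viscous term = 150*0.0211*0.241*(1-0.48)^2 / (0.0062^2*0.48^3) = 48516.6
Inertial term = 1.75*86*0.241^2*(1-0.48) / (0.0062*0.48^3) = 6629.16
dP/L = 48516.6 + 6629.16 = 55145.8 Pa/m
dP = 55145.8 * 1.8 / 1000 = 99.26 kPa

99.26 kPa


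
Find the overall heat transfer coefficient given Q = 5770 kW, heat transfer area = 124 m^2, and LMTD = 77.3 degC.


From Q = U*A*LMTD, U = Q / (A * LMTD)
U = 5770 / (124 * 77.3) = 5770 / 9585.2 = 0.6020

0.6020 kW/(m^2*K)


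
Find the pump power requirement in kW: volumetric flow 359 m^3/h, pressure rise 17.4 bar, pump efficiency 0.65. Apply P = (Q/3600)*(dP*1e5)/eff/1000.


Q = 359 / 3600 = 0.0997222 m^3/s
P = 0.0997222 * (17.4 * 1e5) / 0.65 / 1000 = 266.9

266.9 kW


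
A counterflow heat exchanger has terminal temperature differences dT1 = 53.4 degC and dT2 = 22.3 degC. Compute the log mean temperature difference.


LMTD = (dT1 - dT2) / ln(dT1/dT2)
= (53.4 - 22.3) / ln(53.4 / 22.3) = 31.1 / 0.873224 = 35.62

35.62 degC


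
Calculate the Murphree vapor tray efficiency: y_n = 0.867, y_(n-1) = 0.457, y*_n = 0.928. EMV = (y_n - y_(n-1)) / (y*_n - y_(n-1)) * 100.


Murphree vapor efficiency: EMV = (y_n - y_(n-1)) / (y*_n - y_(n-1)) * 100
EMV = (0.867 - 0.457) / (0.928 - 0.457) * 100 = 0.41 / 0.471 * 100 = 87.05

87.05 %


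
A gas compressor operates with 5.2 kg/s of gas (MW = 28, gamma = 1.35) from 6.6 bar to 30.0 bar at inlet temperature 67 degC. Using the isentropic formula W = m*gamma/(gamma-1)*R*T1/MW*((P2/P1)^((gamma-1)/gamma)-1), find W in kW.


Isentropic work: W = m*(gamma/(gamma-1))*(R*T1/MW)*((P2/P1)^((gamma-1)/gamma) - 1)
T1 = 67 + 273.15 = 340.15 K
Pressure ratio = 30.0 / 6.6 = 4.54545
Exponent = (1.35 - 1)/1.35 = 0.259259
(P2/P1)^exp - 1 = 4.54545^0.259259 - 1 = 0.480753
W = 5.2 * 1.35 / 0.35 * 8.314 * 340.15 / 28 * 0.480753 = 973.9

973.9 kW


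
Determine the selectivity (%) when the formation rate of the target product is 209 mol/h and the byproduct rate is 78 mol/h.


Selectivity = desired / (desired + undesired) * 100
Total products = 209 + 78 = 287 mol/h
S = 209 / 287 * 100
= 0.7282 * 100
= 72.82 %

72.82 %


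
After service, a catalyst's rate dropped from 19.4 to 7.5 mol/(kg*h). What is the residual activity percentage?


Activity (%) = (rate_used / rate_fresh) * 100
rate_used = 7.5, rate_fresh = 19.4
= (7.5 / 19.4) * 100
= 0.3866 * 100 = 38.66

38.66 %


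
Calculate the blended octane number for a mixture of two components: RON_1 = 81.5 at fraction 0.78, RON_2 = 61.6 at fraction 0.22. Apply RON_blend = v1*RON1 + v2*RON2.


Linear blending: RON_blend = sum(vi * RONi)
Contribution 1: 0.78 * 81.5 = 63.57
Contribution 2: 0.22 * 61.6 = 13.552
RON_blend = 63.57 + 13.552 = 77.122

77.122


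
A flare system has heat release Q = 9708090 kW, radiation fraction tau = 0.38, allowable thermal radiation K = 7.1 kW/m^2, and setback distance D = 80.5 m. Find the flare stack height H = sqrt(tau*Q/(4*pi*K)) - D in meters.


tau*Q/(4*pi*K) = 0.38 * 9708090 / (4 * pi * 7.1) = 41347.5
sqrt(41347.5) = 203.341
H = 203.341 - 80.5 = 122.8

122.8 m


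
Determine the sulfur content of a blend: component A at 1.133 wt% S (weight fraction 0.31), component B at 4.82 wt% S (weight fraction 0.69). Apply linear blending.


Linear sulfur blending: S_blend = x1*S1 + x2*S2
Contribution 1: 0.31 * 1.133 = 0.35123 wt%
Contribution 2: 0.69 * 4.82 = 3.3258 wt%
S_blend = 0.35123 + 3.3258 = 3.67703

3.67703 wt%


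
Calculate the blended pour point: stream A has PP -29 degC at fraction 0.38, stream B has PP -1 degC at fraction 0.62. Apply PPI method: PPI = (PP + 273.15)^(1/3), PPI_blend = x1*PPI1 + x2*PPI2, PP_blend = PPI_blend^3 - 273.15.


PPI_1 = (-29 + 273.15)^(1/3) = 6.25008
PPI_2 = (-1 + 273.15)^(1/3) = 6.480414
PPI_blend = 0.38 * 6.25008 + 0.62 * 6.480414 = 6.392887
PP_blend = 6.392887^3 - 273.15 = 261.2709 - 273.15 = -11.88

-11.88 degC


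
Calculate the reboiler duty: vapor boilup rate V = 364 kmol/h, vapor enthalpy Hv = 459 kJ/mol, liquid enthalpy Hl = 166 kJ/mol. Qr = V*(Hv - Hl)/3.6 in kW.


Qr = 364 * (459 - 166) / 3.6 = 364 * 293 / 3.6 = 29630

29630 kW


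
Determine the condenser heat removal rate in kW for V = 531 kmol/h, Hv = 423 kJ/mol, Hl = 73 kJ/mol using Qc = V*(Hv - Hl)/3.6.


Qc = 531 * (423 - 73) / 3.6 = 531 * 350 / 3.6 = 51620

51620 kW


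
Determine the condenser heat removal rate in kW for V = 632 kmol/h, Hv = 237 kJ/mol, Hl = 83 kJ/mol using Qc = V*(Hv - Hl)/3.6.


Qc = 632 * (237 - 83) / 3.6 = 632 * 154 / 3.6 = 27040

27040 kW


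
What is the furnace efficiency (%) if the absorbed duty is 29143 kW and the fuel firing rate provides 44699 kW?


Furnace efficiency = Q_absorbed / Q_fuel * 100
= 29143 / 44699 * 100 = 65.20

65.20 %


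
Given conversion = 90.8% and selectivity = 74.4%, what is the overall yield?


Overall yield = conversion (%) * selectivity (%) / 100
Conversion = 90.8%, Selectivity = 74.4%
Y = 90.8 * 74.4 / 100
= 67.5552 %

67.5552 %


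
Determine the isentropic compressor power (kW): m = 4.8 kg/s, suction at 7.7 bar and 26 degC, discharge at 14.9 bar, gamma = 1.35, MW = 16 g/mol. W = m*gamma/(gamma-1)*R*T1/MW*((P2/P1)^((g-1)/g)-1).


Isentropic work: W = m*(gamma/(gamma-1))*(R*T1/MW)*((P2/P1)^((gamma-1)/gamma) - 1)
T1 = 26 + 273.15 = 299.15 K
Pressure ratio = 14.9 / 7.7 = 1.93506
Exponent = (1.35 - 1)/1.35 = 0.259259
(P2/P1)^exp - 1 = 1.93506^0.259259 - 1 = 0.186665
W = 4.8 * 1.35 / 0.35 * 8.314 * 299.15 / 16 * 0.186665 = 537.2

537.2 kW


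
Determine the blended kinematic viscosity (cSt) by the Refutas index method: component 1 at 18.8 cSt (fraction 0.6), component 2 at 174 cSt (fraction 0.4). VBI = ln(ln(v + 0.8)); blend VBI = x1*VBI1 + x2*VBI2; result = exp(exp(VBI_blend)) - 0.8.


Refutas method: VBN_i = 14.534*ln(ln(visc_i + 0.8)) + 10.975, blended linearly by mass fraction; since VBN is linear in VBI_i = ln(ln(visc_i + 0.8)) and the fractions sum to 1, blend VBI directly: visc = exp(exp(VBI_blend)) - 0.8
VBI_1 = ln(ln(18.8 + 0.8)) = 1.09042
VBI_2 = ln(ln(174 + 0.8)) = 1.64164
VBI_blend = 0.6 * 1.09042 + 0.4 * 1.64164 = 1.31091
visc_blend = exp(exp(1.31091)) - 0.8 = 40.04

40.04 cSt


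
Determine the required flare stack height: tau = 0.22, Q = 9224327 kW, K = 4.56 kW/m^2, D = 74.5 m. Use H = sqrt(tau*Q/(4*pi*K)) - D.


tau*Q/(4*pi*K) = 0.22 * 9224327 / (4 * pi * 4.56) = 35414.6
sqrt(35414.6) = 188.188
H = 188.188 - 74.5 = 113.7

113.7 m


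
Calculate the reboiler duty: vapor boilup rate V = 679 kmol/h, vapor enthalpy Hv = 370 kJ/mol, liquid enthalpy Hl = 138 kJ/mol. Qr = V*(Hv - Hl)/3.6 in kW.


Qr = 679 * (370 - 138) / 3.6 = 679 * 232 / 3.6 = 43760

43760 kW


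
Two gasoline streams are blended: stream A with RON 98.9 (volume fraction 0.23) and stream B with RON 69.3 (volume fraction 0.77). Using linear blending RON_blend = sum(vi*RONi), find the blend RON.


Linear blending: RON_blend = sum(vi * RONi)
Contribution 1: 0.23 * 98.9 = 22.747
Contribution 2: 0.77 * 69.3 = 53.361
RON_blend = 22.747 + 53.361 = 76.108

76.108


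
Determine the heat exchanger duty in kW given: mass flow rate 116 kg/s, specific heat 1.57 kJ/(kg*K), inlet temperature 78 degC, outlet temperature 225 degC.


Q = m_dot * cp * delta_T
delta_T = 225 - 78 = 147 K
Q = 116 * 1.57 * 147
= 182.12 * 147
= 26771.64 kW

26771.64 kW


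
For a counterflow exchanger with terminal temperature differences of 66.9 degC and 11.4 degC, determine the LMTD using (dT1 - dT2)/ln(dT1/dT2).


LMTD = (dT1 - dT2) / ln(dT1/dT2)
= (66.9 - 11.4) / ln(66.9 / 11.4) = 55.5 / 1.76959 = 31.36

31.36 degC


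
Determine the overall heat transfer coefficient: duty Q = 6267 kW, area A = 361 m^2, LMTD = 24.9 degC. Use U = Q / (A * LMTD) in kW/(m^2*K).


From Q = U*A*LMTD, U = Q / (A * LMTD)
U = 6267 / (361 * 24.9) = 6267 / 8988.9 = 0.6972

0.6972 kW/(m^2*K)


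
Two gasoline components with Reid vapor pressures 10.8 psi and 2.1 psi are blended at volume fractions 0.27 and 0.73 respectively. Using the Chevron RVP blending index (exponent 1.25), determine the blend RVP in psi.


Chevron index: RVP_blend = (sum xi*RVPi^1.25)^(1/1.25)
RVP^1.25 terms: 0.27 * 10.8^1.25 + 0.73 * 2.1^1.25 = 7.13163
RVP_blend = 7.13163^(1/1.25) = 4.814

4.814 psi


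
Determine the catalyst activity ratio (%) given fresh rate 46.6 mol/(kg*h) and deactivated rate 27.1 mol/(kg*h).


Activity (%) = (rate_used / rate_fresh) * 100
rate_used = 27.1, rate_fresh = 46.6
= (27.1 / 46.6) * 100
= 0.5815 * 100 = 58.15

58.15 %


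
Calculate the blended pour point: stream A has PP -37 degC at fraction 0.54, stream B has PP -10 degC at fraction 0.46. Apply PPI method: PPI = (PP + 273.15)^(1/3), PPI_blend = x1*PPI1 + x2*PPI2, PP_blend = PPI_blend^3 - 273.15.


PPI_1 = (-37 + 273.15)^(1/3) = 6.181056
PPI_2 = (-10 + 273.15)^(1/3) = 6.408176
PPI_blend = 0.54 * 6.181056 + 0.46 * 6.408176 = 6.285531
PP_blend = 6.285531^3 - 273.15 = 248.3281 - 273.15 = -24.82

-24.82 degC


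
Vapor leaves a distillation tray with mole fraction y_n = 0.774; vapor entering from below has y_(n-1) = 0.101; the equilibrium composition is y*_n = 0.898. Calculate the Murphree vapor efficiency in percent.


Murphree vapor efficiency: EMV = (y_n - y_(n-1)) / (y*_n - y_(n-1)) * 100
EMV = (0.774 - 0.101) / (0.898 - 0.101) * 100 = 0.673 / 0.797 * 100 = 84.44

84.44 %
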